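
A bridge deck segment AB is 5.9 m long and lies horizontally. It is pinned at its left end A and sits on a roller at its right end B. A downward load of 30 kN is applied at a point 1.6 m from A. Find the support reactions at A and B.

A_x = 0, A_y = 21.86 kN, B_y = 8.136 kN

Taking moments about A: B_y·5.9 − 30·1.6 = 0 → B_y = 48/5.9 = 8.13559 ≈ 8.136 kN.
ΣF_y = 0: A_y + 8.13559 − 30 = 0 → A_y = 21.86 kN.
ΣF_x = 0: no horizontal applied forces, so A_x = 0.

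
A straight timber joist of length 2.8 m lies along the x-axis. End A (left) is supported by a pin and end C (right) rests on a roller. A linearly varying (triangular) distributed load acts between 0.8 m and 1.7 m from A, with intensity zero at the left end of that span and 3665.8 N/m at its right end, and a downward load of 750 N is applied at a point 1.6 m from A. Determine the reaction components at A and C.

Resultant of the triangular load: ½ × 3665.8 × 0.9 = 1649.61 N, acting at 1.4 m from A (one-third of the span from the peak).
Taking moments about A: C_y·2.8 − (½·3665.8·0.9)·1.4 − 750·1.6 = 0 → C_y = 3509.454/2.8 = 1253.38 ≈ 1253 N.
ΣF_y = 0: A_y + 1253.38 − ½·3665.8·0.9 − 750 = 0 → A_y = 1146 N.
ΣF_x = 0: no horizontal applied forces, so A_x = 0.

A_x = 0, A_y = 1146 N, C_y = 1253 N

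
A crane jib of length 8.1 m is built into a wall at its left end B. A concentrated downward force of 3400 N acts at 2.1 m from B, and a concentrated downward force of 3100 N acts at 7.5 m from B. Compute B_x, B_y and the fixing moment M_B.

ΣF_x = 0: B_x = 0.
ΣF_y = 0: B_y − 3400 − 3100 = 0 → B_y = 6500 N.
ΣM about B: M_B − 3400·2.1 − 3100·7.5 = 0 → M_B = 30390 N·m.

B_x = 0, B_y = 6500 N, M_B = 30390 N·m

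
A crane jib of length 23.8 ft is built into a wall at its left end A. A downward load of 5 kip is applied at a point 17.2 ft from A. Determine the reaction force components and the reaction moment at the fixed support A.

ΣF_x = 0: A_x = 0.
ΣF_y = 0: A_y − 5 = 0 → A_y = 5.000 kip.
ΣM about A: M_A − 5·17.2 = 0 → M_A = 86.00 kip·ft.

A_x = 0, A_y = 5.000 kip, M_A = 86.00 kip·ft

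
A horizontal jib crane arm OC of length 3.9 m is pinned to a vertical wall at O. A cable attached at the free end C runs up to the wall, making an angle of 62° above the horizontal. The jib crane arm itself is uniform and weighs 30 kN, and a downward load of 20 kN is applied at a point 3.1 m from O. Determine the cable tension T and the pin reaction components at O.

T = 34.99 kN, O_x = 16.43 kN, O_y = 19.10 kN

ΣM about O: T·sin62°·3.9 − 30·1.95 − 20·3.1 = 0 → T = 120.5/(3.9·0.882948) = 34.9935 ≈ 34.99 kN.
ΣF_x = 0: O_x − T·cos62° = 0 → O_x = 34.9935 × 0.469472 = 16.43 kN.
ΣF_y = 0: O_y + T·sin62° − 30 − 20 = 0 → O_y = 50 − 34.9935 × 0.882948 = 19.10 kN.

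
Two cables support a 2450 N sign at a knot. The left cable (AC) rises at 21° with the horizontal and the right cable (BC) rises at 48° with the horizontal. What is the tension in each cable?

ΣF_x = 0: −T_AC·cos21° + T_BC·cos48° = 0 → T_BC = 1.39521·T_AC.
ΣF_y = 0: T_AC·sin21° + T_BC·sin48° = 2450.
Substitute: T_AC·(0.358368 + 1.39521·0.743145) = 2450 → T_AC = 1756.01 ≈ 1756 N.
Then T_BC = 1.39521 × 1756.01 = 2450 N.

T_AC = 1756 N, T_BC = 2450 N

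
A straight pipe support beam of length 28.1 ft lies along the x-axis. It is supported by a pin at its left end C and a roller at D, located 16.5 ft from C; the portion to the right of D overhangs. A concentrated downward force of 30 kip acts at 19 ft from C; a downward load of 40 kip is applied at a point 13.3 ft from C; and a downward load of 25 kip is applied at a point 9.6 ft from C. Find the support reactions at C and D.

C_x = 0, C_y = 13.67 kip, D_y = 81.33 kip

Moments about C: D_y·16.5 − 30·19 − 40·13.3 − 25·9.6 = 0 → D_y = 1342/16.5 = 81.3333 ≈ 81.33 kip.
ΣF_y = 0: C_y + 81.3333 − 30 − 40 − 25 = 0 → C_y = 13.67 kip.
ΣF_x = 0: no horizontal applied forces, so C_x = 0.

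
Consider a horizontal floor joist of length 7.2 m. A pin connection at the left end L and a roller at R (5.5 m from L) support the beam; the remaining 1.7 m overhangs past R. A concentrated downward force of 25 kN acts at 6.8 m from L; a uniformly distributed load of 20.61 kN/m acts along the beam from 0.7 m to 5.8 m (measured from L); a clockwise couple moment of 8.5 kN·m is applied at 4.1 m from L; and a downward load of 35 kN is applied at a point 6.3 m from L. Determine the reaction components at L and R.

L_x = 0, L_y = 30.45 kN, R_y = 134.7 kN

Resultant of the distributed load: 20.61 × 5.1 = 105.111 kN at 3.25 m from L.
Moments about L: R_y·5.5 − 25·6.8 − (20.61·5.1)·3.25 − 8.5 − 35·6.3 = 0 → R_y = 740.61075/5.5 = 134.657 ≈ 134.7 kN.
ΣF_y = 0: L_y + 134.657 − 25 − 20.61·5.1 − 35 = 0 → L_y = 30.45 kN.
ΣF_x = 0: no horizontal applied forces, so L_x = 0.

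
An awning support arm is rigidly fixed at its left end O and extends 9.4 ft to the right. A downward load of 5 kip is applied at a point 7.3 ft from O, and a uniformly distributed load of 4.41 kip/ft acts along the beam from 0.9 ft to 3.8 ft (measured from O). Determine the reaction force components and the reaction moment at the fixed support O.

O_x = 0, O_y = 17.79 kip, M_O = 66.55 kip·ft

Resultant of the distributed load: 4.41 × 2.9 = 12.789 kip at 2.35 ft from O.
ΣF_x = 0: O_x = 0.
ΣF_y = 0: O_y − 5 − 4.41·2.9 = 0 → O_y = 17.79 kip.
ΣM about O: M_O − 5·7.3 − (4.41·2.9)·2.35 = 0 → M_O = 66.55 kip·ft.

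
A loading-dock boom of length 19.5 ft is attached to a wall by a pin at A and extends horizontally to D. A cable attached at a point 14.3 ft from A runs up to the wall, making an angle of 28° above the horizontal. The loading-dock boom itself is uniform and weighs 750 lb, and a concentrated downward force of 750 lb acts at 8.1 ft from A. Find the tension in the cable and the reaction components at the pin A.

ΣM about A: T·sin28°·14.3 − 750·9.75 − 750·8.1 = 0 → T = 13387.5/(14.3·0.469472) = 1994.13 ≈ 1994 lb.
ΣF_x = 0: A_x − T·cos28° = 0 → A_x = 1994.13 × 0.882948 = 1761 lb.
ΣF_y = 0: A_y + T·sin28° − 750 − 750 = 0 → A_y = 1500 − 1994.13 × 0.469472 = 563.8 lb.

T = 1994 lb, A_x = 1761 lb, A_y = 563.8 lb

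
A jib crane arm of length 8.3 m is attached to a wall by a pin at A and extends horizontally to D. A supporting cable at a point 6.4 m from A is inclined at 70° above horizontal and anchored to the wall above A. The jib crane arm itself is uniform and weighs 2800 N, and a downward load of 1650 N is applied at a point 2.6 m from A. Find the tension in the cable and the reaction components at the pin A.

ΣM about A: T·sin70°·6.4 − 2800·4.15 − 1650·2.6 = 0 → T = 15910/(6.4·0.939693) = 2645.48 ≈ 2645 N.
ΣF_x = 0: A_x − T·cos70° = 0 → A_x = 2645.48 × 0.34202 = 904.8 N.
ΣF_y = 0: A_y + T·sin70° − 2800 − 1650 = 0 → A_y = 4450 − 2645.48 × 0.939693 = 1964 N.

T = 2645 N, A_x = 904.8 N, A_y = 1964 N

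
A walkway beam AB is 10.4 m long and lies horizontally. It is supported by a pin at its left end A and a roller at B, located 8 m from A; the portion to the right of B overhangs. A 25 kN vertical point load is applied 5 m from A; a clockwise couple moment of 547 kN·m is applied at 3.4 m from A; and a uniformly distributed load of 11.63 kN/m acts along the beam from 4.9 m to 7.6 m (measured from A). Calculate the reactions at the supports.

A_x = 0, A_y = -52.13 kN, B_y = 108.5 kN

Resultant of the distributed load: 11.63 × 2.7 = 31.401 kN at 6.25 m from A.
Moments about A: B_y·8 − 25·5 − 547 − (11.63·2.7)·6.25 = 0 → B_y = 868.25625/8 = 108.532 ≈ 108.5 kN.
ΣF_y = 0: A_y + 108.532 − 25 − 11.63·2.7 = 0 → A_y = -52.13 kN.
ΣF_x = 0: no horizontal applied forces, so A_x = 0.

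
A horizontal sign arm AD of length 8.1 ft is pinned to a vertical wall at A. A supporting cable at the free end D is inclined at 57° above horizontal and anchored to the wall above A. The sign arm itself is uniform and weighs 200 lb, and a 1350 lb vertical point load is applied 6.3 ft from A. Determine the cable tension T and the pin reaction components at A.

ΣM about A: T·sin57°·8.1 − 200·4.05 − 1350·6.3 = 0 → T = 9315/(8.1·0.838671) = 1371.22 ≈ 1371 lb.
ΣF_x = 0: A_x − T·cos57° = 0 → A_x = 1371.22 × 0.544639 = 746.8 lb.
ΣF_y = 0: A_y + T·sin57° − 200 − 1350 = 0 → A_y = 1550 − 1371.22 × 0.838671 = 400.0 lb.

T = 1371 lb, A_x = 746.8 lb, A_y = 400.0 lb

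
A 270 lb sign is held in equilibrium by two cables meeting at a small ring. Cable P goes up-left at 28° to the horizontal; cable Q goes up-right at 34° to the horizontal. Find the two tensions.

ΣF_x = 0: −T_P·cos28° + T_Q·cos34° = 0 → T_Q = 1.06503·T_P.
ΣF_y = 0: T_P·sin28° + T_Q·sin34° = 270.
Substitute: T_P·(0.469472 + 1.06503·0.559193) = 270 → T_P = 253.514 ≈ 253.5 lb.
Then T_Q = 1.06503 × 253.514 = 270.0 lb.

T_P = 253.5 lb, T_Q = 270.0 lb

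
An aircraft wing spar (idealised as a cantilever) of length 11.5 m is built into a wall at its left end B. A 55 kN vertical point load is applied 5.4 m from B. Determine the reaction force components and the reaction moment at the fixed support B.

ΣF_x = 0: B_x = 0.
ΣF_y = 0: B_y − 55 = 0 → B_y = 55.00 kN.
ΣM about B: M_B − 55·5.4 = 0 → M_B = 297.0 kN·m.

B_x = 0, B_y = 55.00 kN, M_B = 297.0 kN·m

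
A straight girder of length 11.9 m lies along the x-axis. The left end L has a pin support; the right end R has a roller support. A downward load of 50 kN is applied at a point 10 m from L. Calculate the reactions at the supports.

Taking moments about L: R_y·11.9 − 50·10 = 0 → R_y = 500/11.9 = 42.0168 ≈ 42.02 kN.
ΣF_y = 0: L_y + 42.0168 − 50 = 0 → L_y = 7.983 kN.
ΣF_x = 0: no horizontal applied forces, so L_x = 0.

L_x = 0, L_y = 7.983 kN, R_y = 42.02 kN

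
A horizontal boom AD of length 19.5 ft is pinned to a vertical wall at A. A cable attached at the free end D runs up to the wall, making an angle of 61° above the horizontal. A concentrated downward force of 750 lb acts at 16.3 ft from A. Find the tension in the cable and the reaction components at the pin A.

T = 716.8 lb, A_x = 347.5 lb, A_y = 123.1 lb

ΣM about A: T·sin61°·19.5 − 750·16.3 = 0 → T = 12225/(19.5·0.87462) = 716.795 ≈ 716.8 lb.
ΣF_x = 0: A_x − T·cos61° = 0 → A_x = 716.795 × 0.48481 = 347.5 lb.
ΣF_y = 0: A_y + T·sin61° − 750 = 0 → A_y = 750 − 716.795 × 0.87462 = 123.1 lb.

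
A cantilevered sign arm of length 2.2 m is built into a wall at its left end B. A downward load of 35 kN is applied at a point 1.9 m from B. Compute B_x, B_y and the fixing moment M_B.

B_x = 0, B_y = 35.00 kN, M_B = 66.50 kN·m

ΣF_x = 0: B_x = 0.
ΣF_y = 0: B_y − 35 = 0 → B_y = 35.00 kN.
ΣM about B: M_B − 35·1.9 = 0 → M_B = 66.50 kN·m.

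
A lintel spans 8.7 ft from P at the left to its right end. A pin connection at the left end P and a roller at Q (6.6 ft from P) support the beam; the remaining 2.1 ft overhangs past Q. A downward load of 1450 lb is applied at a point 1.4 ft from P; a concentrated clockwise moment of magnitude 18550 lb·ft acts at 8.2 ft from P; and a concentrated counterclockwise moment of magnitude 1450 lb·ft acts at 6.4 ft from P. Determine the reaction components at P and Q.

P_x = 0, P_y = -1448 lb, Q_y = 2898 lb

Taking moments about P: Q_y·6.6 − 1450·1.4 − 18550 + 1450 = 0 → Q_y = 19130/6.6 = 2898.48 ≈ 2898 lb.
ΣF_y = 0: P_y + 2898.48 − 1450 = 0 → P_y = -1448 lb.
ΣF_x = 0: no horizontal applied forces, so P_x = 0.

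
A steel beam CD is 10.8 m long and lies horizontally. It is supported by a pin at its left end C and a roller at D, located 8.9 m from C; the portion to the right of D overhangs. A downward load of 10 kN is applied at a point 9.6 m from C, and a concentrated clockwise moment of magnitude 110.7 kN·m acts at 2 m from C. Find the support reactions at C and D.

C_x = 0, C_y = -13.22 kN, D_y = 23.22 kN

Taking moments about C: D_y·8.9 − 10·9.6 − 110.7 = 0 → D_y = 206.7/8.9 = 23.2247 ≈ 23.22 kN.
ΣF_y = 0: C_y + 23.2247 − 10 = 0 → C_y = -13.22 kN.
ΣF_x = 0: no horizontal applied forces, so C_x = 0.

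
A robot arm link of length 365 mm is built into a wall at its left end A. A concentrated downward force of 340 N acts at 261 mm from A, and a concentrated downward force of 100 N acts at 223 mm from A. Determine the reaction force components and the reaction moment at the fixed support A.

ΣF_x = 0: A_x = 0.
ΣF_y = 0: A_y − 340 − 100 = 0 → A_y = 440.0 N.
ΣM about A: M_A − 340·261 − 100·223 = 0 → M_A = 111000 N·mm.

A_x = 0, A_y = 440.0 N, M_A = 111000 N·mm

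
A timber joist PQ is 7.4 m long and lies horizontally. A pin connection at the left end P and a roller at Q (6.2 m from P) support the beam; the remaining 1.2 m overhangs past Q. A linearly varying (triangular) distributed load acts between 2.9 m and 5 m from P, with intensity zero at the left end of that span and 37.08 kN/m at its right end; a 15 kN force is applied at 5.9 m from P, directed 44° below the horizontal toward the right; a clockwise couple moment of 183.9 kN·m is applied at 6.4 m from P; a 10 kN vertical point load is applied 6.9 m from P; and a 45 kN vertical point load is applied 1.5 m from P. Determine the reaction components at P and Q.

Resultant of the triangular load: ½ × 37.08 × 2.1 = 38.934 kN, acting at 4.3 m from P (one-third of the span from the peak).
Moments about P: Q_y·6.2 − (½·37.08·2.1)·4.3 − 15·sin44°·5.9 − 183.9 − 10·6.9 − 45·1.5 = 0 → Q_y = 549.293/6.2 = 88.5956 ≈ 88.60 kN.
ΣF_y = 0: P_y + 88.5956 − ½·37.08·2.1 − 15·sin44° − 10 − 45 = 0 → P_y = 15.76 kN.
ΣF_x = 0: P_x + 15·cos44° = 0 → P_x = -10.79 kN.

P_x = -10.79 kN, P_y = 15.76 kN, Q_y = 88.60 kN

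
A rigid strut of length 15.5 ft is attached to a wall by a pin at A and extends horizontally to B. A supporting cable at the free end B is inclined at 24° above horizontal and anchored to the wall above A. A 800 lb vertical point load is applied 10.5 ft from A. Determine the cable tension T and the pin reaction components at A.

T = 1332 lb, A_x = 1217 lb, A_y = 258.1 lb

ΣM about A: T·sin24°·15.5 − 800·10.5 = 0 → T = 8400/(15.5·0.406737) = 1332.4 ≈ 1332 lb.
ΣF_x = 0: A_x − T·cos24° = 0 → A_x = 1332.4 × 0.913545 = 1217 lb.
ΣF_y = 0: A_y + T·sin24° − 800 = 0 → A_y = 800 − 1332.4 × 0.406737 = 258.1 lb.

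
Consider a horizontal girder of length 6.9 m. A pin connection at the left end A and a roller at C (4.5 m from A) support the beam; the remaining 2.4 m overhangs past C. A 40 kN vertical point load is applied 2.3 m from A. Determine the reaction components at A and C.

Moments about A: C_y·4.5 − 40·2.3 = 0 → C_y = 92/4.5 = 20.4444 ≈ 20.44 kN.
ΣF_y = 0: A_y + 20.4444 − 40 = 0 → A_y = 19.56 kN.
ΣF_x = 0: no horizontal applied forces, so A_x = 0.

A_x = 0, A_y = 19.56 kN, C_y = 20.44 kN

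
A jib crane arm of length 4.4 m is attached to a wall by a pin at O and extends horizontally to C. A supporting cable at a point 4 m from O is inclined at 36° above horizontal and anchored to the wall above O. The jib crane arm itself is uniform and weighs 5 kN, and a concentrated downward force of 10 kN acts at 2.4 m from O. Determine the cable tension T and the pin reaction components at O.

T = 14.89 kN, O_x = 12.04 kN, O_y = 6.250 kN

ΣM about O: T·sin36°·4 − 5·2.2 − 10·2.4 = 0 → T = 35/(4·0.587785) = 14.8864 ≈ 14.89 kN.
ΣF_x = 0: O_x − T·cos36° = 0 → O_x = 14.8864 × 0.809017 = 12.04 kN.
ΣF_y = 0: O_y + T·sin36° − 5 − 10 = 0 → O_y = 15 − 14.8864 × 0.587785 = 6.250 kN.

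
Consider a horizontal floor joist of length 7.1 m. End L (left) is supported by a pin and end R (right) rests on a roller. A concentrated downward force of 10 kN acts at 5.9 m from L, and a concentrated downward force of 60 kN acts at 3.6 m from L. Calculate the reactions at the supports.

ΣM about L: R_y·7.1 − 10·5.9 − 60·3.6 = 0 → R_y = 275/7.1 = 38.7324 ≈ 38.73 kN.
ΣF_y = 0: L_y + 38.7324 − 10 − 60 = 0 → L_y = 31.27 kN.
ΣF_x = 0: no horizontal applied forces, so L_x = 0.

L_x = 0, L_y = 31.27 kN, R_y = 38.73 kN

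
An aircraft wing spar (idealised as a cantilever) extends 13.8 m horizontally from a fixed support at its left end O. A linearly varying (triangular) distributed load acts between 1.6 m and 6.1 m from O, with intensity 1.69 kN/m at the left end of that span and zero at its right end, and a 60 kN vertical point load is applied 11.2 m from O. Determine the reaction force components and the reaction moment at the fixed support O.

Resultant of the triangular load: ½ × 1.69 × 4.5 = 3.8025 kN, acting at 3.1 m from O (one-third of the span from the peak).
ΣF_x = 0: O_x = 0.
ΣF_y = 0: O_y − ½·1.69·4.5 − 60 = 0 → O_y = 63.80 kN.
ΣM about O: M_O − (½·1.69·4.5)·3.1 − 60·11.2 = 0 → M_O = 683.8 kN·m.

O_x = 0, O_y = 63.80 kN, M_O = 683.8 kN·m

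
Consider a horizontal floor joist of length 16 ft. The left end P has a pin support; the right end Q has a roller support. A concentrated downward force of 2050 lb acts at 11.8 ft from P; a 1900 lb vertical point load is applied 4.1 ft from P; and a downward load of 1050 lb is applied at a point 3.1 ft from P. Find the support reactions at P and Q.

Moments about P: Q_y·16 − 2050·11.8 − 1900·4.1 − 1050·3.1 = 0 → Q_y = 35235/16 = 2202.19 ≈ 2202 lb.
ΣF_y = 0: P_y + 2202.19 − 2050 − 1900 − 1050 = 0 → P_y = 2798 lb.
ΣF_x = 0: no horizontal applied forces, so P_x = 0.

P_x = 0, P_y = 2798 lb, Q_y = 2202 lb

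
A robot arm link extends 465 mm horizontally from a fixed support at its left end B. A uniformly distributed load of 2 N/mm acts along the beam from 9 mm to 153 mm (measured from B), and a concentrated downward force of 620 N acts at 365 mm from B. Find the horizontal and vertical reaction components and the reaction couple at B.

B_x = 0, B_y = 908.0 N, M_B = 249600 N·mm

Resultant of the distributed load: 2 × 144 = 288 N at 81 mm from B.
ΣF_x = 0: B_x = 0.
ΣF_y = 0: B_y − 2·144 − 620 = 0 → B_y = 908.0 N.
ΣM about B: M_B − (2·144)·81 − 620·365 = 0 → M_B = 249600 N·mm.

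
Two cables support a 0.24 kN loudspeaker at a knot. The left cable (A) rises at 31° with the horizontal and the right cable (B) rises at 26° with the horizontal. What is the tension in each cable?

ΣF_x = 0: −T_A·cos31° + T_B·cos26° = 0 → T_B = 0.953686·T_A.
ΣF_y = 0: T_A·sin31° + T_B·sin26° = 0.24.
Substitute: T_A·(0.515038 + 0.953686·0.438371) = 0.24 → T_A = 0.257205 ≈ 0.2572 kN.
Then T_B = 0.953686 × 0.257205 = 0.2453 kN.

T_A = 0.2572 kN, T_B = 0.2453 kN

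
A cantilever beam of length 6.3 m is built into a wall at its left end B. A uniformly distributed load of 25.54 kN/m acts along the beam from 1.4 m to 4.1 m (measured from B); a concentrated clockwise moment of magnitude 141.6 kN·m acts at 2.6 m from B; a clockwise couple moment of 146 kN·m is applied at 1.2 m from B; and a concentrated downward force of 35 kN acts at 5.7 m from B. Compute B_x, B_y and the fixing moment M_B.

B_x = 0, B_y = 104.0 kN, M_B = 676.7 kN·m

Resultant of the distributed load: 25.54 × 2.7 = 68.958 kN at 2.75 m from B.
ΣF_x = 0: B_x = 0.
ΣF_y = 0: B_y − 25.54·2.7 − 35 = 0 → B_y = 104.0 kN.
ΣM about B: M_B − (25.54·2.7)·2.75 − 141.6 − 146 − 35·5.7 = 0 → M_B = 676.7 kN·m.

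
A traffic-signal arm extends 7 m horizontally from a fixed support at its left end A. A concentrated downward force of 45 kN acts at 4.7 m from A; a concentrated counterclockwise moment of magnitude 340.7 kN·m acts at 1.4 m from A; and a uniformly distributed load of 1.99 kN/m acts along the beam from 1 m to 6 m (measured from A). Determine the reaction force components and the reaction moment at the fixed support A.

A_x = 0, A_y = 54.95 kN, M_A = -94.38 kN·m

Resultant of the distributed load: 1.99 × 5 = 9.95 kN at 3.5 m from A.
ΣF_x = 0: A_x = 0.
ΣF_y = 0: A_y − 45 − 1.99·5 = 0 → A_y = 54.95 kN.
ΣM about A: M_A − 45·4.7 + 340.7 − (1.99·5)·3.5 = 0 → M_A = -94.38 kN·m.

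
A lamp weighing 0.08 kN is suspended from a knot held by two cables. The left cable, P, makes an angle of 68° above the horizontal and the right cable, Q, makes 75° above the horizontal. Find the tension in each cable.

ΣF_x = 0: −T_P·cos68° + T_Q·cos75° = 0 → T_Q = 1.44737·T_P.
ΣF_y = 0: T_P·sin68° + T_Q·sin75° = 0.08.
Substitute: T_P·(0.927184 + 1.44737·0.965926) = 0.08 → T_P = 0.0344051 ≈ 0.03441 kN.
Then T_Q = 1.44737 × 0.0344051 = 0.04980 kN.

T_P = 0.03441 kN, T_Q = 0.04980 kN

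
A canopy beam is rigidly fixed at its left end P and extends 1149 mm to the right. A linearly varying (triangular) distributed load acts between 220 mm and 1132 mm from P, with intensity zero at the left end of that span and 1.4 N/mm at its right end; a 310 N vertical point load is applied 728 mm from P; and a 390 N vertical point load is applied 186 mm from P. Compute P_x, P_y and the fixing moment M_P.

Resultant of the triangular load: ½ × 1.4 × 912 = 638.4 N, acting at 828 mm from P (one-third of the span from the peak).
ΣF_x = 0: P_x = 0.
ΣF_y = 0: P_y − ½·1.4·912 − 310 − 390 = 0 → P_y = 1338 N.
ΣM about P: M_P − (½·1.4·912)·828 − 310·728 − 390·186 = 0 → M_P = 826800 N·mm.

P_x = 0, P_y = 1338 N, M_P = 826800 N·mm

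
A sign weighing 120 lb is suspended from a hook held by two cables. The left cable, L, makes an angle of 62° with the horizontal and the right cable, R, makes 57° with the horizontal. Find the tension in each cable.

T_L = 74.73 lb, T_R = 64.41 lb

ΣF_x = 0: −T_L·cos62° + T_R·cos57° = 0 → T_R = 0.861987·T_L.
ΣF_y = 0: T_L·sin62° + T_R·sin57° = 120.
Substitute: T_L·(0.882948 + 0.861987·0.838671) = 120 → T_L = 74.7258 ≈ 74.73 lb.
Then T_R = 0.861987 × 74.7258 = 64.41 lb.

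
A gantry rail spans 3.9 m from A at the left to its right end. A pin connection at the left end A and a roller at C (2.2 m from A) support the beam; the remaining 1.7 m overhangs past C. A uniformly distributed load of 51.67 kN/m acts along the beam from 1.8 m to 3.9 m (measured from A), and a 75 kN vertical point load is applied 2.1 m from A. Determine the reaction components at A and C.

A_x = 0, A_y = -28.65 kN, C_y = 212.2 kN

Resultant of the distributed load: 51.67 × 2.1 = 108.507 kN at 2.85 m from A.
Taking moments about A: C_y·2.2 − (51.67·2.1)·2.85 − 75·2.1 = 0 → C_y = 466.74495/2.2 = 212.157 ≈ 212.2 kN.
ΣF_y = 0: A_y + 212.157 − 51.67·2.1 − 75 = 0 → A_y = -28.65 kN.
ΣF_x = 0: no horizontal applied forces, so A_x = 0.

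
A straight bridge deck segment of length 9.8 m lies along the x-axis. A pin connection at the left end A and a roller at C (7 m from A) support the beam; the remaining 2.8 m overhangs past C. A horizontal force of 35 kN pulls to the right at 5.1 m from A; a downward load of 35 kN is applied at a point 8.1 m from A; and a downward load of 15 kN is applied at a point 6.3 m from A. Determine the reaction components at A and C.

A_x = -35.00 kN, A_y = -4.000 kN, C_y = 54.00 kN

Taking moments about A: C_y·7 − 35·8.1 − 15·6.3 = 0 → C_y = 378/7 = 54.00 kN.
ΣF_y = 0: A_y + 54 − 35 − 15 = 0 → A_y = -4.000 kN.
ΣF_x = 0: A_x + 35 = 0 → A_x = -35.00 kN.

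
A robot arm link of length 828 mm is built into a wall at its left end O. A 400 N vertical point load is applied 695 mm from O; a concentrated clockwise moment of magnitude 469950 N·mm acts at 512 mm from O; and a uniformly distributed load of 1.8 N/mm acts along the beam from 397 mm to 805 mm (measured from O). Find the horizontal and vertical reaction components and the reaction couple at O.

Resultant of the distributed load: 1.8 × 408 = 734.4 N at 601 mm from O.
ΣF_x = 0: O_x = 0.
ΣF_y = 0: O_y − 400 − 1.8·408 = 0 → O_y = 1134 N.
ΣM about O: M_O − 400·695 − 469950 − (1.8·408)·601 = 0 → M_O = 1189000 N·mm.

O_x = 0, O_y = 1134 N, M_O = 1189000 N·mm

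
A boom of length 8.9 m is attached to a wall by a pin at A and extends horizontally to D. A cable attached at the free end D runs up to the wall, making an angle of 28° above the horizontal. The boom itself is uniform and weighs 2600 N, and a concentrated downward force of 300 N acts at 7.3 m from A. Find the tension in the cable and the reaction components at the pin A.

ΣM about A: T·sin28°·8.9 − 2600·4.45 − 300·7.3 = 0 → T = 13760/(8.9·0.469472) = 3293.2 ≈ 3293 N.
ΣF_x = 0: A_x − T·cos28° = 0 → A_x = 3293.2 × 0.882948 = 2908 N.
ΣF_y = 0: A_y + T·sin28° − 2600 − 300 = 0 → A_y = 2900 − 3293.2 × 0.469472 = 1354 N.

T = 3293 N, A_x = 2908 N, A_y = 1354 N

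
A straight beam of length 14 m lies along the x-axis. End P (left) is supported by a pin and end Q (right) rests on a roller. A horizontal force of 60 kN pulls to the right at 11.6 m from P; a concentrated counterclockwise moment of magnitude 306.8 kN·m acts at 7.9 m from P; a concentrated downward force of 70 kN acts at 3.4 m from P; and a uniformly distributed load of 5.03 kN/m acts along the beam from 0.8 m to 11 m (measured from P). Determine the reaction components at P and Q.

P_x = -60.00 kN, P_y = 104.6 kN, Q_y = 16.71 kN

Resultant of the distributed load: 5.03 × 10.2 = 51.306 kN at 5.9 m from P.
Taking moments about P: Q_y·14 + 306.8 − 70·3.4 − (5.03·10.2)·5.9 = 0 → Q_y = 233.9054/14 = 16.7075 ≈ 16.71 kN.
ΣF_y = 0: P_y + 16.7075 − 70 − 5.03·10.2 = 0 → P_y = 104.6 kN.
ΣF_x = 0: P_x + 60 = 0 → P_x = -60.00 kN.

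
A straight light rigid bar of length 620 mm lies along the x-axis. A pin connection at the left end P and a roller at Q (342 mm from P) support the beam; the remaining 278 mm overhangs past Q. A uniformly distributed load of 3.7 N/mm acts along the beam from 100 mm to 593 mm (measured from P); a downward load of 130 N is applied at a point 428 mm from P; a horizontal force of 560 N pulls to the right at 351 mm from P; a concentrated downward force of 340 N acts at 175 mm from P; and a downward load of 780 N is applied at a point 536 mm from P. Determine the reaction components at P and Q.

Resultant of the distributed load: 3.7 × 493 = 1824.1 N at 346.5 mm from P.
ΣM about P: Q_y·342 − (3.7·493)·346.5 − 130·428 − 340·175 − 780·536 = 0 → Q_y = 1165270.65/342 = 3407.22 ≈ 3407 N.
ΣF_y = 0: P_y + 3407.22 − 3.7·493 − 130 − 340 − 780 = 0 → P_y = -333.1 N.
ΣF_x = 0: P_x + 560 = 0 → P_x = -560.0 N.

P_x = -560.0 N, P_y = -333.1 N, Q_y = 3407 N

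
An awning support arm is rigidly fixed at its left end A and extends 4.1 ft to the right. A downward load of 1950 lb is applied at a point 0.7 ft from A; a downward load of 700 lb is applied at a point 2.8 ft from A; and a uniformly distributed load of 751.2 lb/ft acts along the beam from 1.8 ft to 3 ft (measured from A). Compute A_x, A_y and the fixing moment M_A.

A_x = 0, A_y = 3551 lb, M_A = 5488 lb·ft

Resultant of the distributed load: 751.2 × 1.2 = 901.44 lb at 2.4 ft from A.
ΣF_x = 0: A_x = 0.
ΣF_y = 0: A_y − 1950 − 700 − 751.2·1.2 = 0 → A_y = 3551 lb.
ΣM about A: M_A − 1950·0.7 − 700·2.8 − (751.2·1.2)·2.4 = 0 → M_A = 5488 lb·ft.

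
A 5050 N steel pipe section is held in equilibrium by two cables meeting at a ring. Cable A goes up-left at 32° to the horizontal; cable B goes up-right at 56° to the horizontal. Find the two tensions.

ΣF_x = 0: −T_A·cos32° + T_B·cos56° = 0 → T_B = 1.51656·T_A.
ΣF_y = 0: T_A·sin32° + T_B·sin56° = 5050.
Substitute: T_A·(0.529919 + 1.51656·0.829038) = 5050 → T_A = 2825.64 ≈ 2826 N.
Then T_B = 1.51656 × 2825.64 = 4285 N.

T_A = 2826 N, T_B = 4285 N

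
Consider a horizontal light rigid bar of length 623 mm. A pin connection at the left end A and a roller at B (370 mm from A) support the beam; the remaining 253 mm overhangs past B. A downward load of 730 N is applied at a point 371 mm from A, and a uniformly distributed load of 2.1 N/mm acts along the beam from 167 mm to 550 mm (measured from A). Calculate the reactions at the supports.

Resultant of the distributed load: 2.1 × 383 = 804.3 N at 358.5 mm from A.
ΣM about A: B_y·370 − 730·371 − (2.1·383)·358.5 = 0 → B_y = 559171.55/370 = 1511.27 ≈ 1511 N.
ΣF_y = 0: A_y + 1511.27 − 730 − 2.1·383 = 0 → A_y = 23.03 N.
ΣF_x = 0: no horizontal applied forces, so A_x = 0.

A_x = 0, A_y = 23.03 N, B_y = 1511 N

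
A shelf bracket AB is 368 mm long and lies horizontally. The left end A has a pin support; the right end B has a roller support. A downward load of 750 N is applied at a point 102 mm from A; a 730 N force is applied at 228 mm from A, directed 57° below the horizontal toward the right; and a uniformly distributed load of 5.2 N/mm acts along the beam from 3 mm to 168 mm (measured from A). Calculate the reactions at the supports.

A_x = -397.6 N, A_y = 1434 N, B_y = 786.5 N

Resultant of the distributed load: 5.2 × 165 = 858 N at 85.5 mm from A.
ΣM about A: B_y·368 − 750·102 − 730·sin57°·228 − (5.2·165)·85.5 = 0 → B_y = 289447/368 = 786.541 ≈ 786.5 N.
ΣF_y = 0: A_y + 786.541 − 750 − 730·sin57° − 5.2·165 = 0 → A_y = 1434 N.
ΣF_x = 0: A_x + 730·cos57° = 0 → A_x = -397.6 N.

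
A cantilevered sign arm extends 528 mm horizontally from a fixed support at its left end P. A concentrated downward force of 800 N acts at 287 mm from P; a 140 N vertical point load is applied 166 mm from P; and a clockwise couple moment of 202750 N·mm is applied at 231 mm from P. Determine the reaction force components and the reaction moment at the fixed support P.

P_x = 0, P_y = 940.0 N, M_P = 455600 N·mm

ΣF_x = 0: P_x = 0.
ΣF_y = 0: P_y − 800 − 140 = 0 → P_y = 940.0 N.
ΣM about P: M_P − 800·287 − 140·166 − 202750 = 0 → M_P = 455600 N·mm.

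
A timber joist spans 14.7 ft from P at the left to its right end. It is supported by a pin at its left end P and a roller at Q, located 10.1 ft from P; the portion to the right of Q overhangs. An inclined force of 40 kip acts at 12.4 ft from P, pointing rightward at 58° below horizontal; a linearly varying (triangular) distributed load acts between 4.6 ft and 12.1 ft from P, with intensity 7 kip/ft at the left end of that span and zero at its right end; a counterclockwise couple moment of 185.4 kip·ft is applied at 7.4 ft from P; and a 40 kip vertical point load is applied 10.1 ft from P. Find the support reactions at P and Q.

Resultant of the triangular load: ½ × 7 × 7.5 = 26.25 kip, acting at 7.1 ft from P (one-third of the span from the peak).
Moments about P: Q_y·10.1 − 40·sin58°·12.4 − (½·7·7.5)·7.1 + 185.4 − 40·10.1 = 0 → Q_y = 825.607/10.1 = 81.7433 ≈ 81.74 kip.
ΣF_y = 0: P_y + 81.7433 − 40·sin58° − ½·7·7.5 − 40 = 0 → P_y = 18.43 kip.
ΣF_x = 0: P_x + 40·cos58° = 0 → P_x = -21.20 kip.

P_x = -21.20 kip, P_y = 18.43 kip, Q_y = 81.74 kip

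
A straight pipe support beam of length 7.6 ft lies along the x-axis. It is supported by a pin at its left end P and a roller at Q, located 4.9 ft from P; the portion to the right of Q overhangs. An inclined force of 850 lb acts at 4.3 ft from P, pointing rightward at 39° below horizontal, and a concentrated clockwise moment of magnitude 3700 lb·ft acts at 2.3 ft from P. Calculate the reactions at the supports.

P_x = -660.6 lb, P_y = -689.6 lb, Q_y = 1225 lb

Moments about P: Q_y·4.9 − 850·sin39°·4.3 − 3700 = 0 → Q_y = 6000.17/4.9 = 1224.52 ≈ 1225 lb.
ΣF_y = 0: P_y + 1224.52 − 850·sin39° = 0 → P_y = -689.6 lb.
ΣF_x = 0: P_x + 850·cos39° = 0 → P_x = -660.6 lb.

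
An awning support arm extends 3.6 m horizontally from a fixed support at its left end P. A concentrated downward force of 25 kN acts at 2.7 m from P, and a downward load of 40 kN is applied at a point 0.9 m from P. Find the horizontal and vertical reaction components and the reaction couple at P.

P_x = 0, P_y = 65.00 kN, M_P = 103.5 kN·m

ΣF_x = 0: P_x = 0.
ΣF_y = 0: P_y − 25 − 40 = 0 → P_y = 65.00 kN.
ΣM about P: M_P − 25·2.7 − 40·0.9 = 0 → M_P = 103.5 kN·m.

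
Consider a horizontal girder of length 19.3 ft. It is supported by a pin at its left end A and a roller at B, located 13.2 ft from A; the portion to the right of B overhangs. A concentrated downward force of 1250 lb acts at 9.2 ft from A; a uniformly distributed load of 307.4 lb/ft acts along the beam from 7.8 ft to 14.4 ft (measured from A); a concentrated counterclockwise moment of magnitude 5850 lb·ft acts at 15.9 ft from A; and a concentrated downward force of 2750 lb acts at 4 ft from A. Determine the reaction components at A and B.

A_x = 0, A_y = 3061 lb, B_y = 2967 lb

Resultant of the distributed load: 307.4 × 6.6 = 2028.84 lb at 11.1 ft from A.
ΣM about A: B_y·13.2 − 1250·9.2 − (307.4·6.6)·11.1 + 5850 − 2750·4 = 0 → B_y = 39170.124/13.2 = 2967.43 ≈ 2967 lb.
ΣF_y = 0: A_y + 2967.43 − 1250 − 307.4·6.6 − 2750 = 0 → A_y = 3061 lb.
ΣF_x = 0: no horizontal applied forces, so A_x = 0.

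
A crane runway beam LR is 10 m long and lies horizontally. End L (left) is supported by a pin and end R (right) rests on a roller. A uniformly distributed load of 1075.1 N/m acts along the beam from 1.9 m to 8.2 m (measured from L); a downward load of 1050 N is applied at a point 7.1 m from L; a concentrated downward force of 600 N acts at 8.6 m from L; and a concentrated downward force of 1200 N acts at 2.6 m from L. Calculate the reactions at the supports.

L_x = 0, L_y = 4629 N, R_y = 4994 N

Resultant of the distributed load: 1075.1 × 6.3 = 6773.13 N at 5.05 m from L.
ΣM about L: R_y·10 − (1075.1·6.3)·5.05 − 1050·7.1 − 600·8.6 − 1200·2.6 = 0 → R_y = 49939.3065/10 = 4993.93 ≈ 4994 N.
ΣF_y = 0: L_y + 4993.93 − 1075.1·6.3 − 1050 − 600 − 1200 = 0 → L_y = 4629 N.
ΣF_x = 0: no horizontal applied forces, so L_x = 0.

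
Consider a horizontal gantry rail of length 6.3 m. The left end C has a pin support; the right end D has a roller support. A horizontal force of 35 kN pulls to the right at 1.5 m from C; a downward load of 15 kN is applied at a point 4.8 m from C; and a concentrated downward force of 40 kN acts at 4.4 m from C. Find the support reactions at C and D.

Taking moments about C: D_y·6.3 − 15·4.8 − 40·4.4 = 0 → D_y = 248/6.3 = 39.3651 ≈ 39.37 kN.
ΣF_y = 0: C_y + 39.3651 − 15 − 40 = 0 → C_y = 15.63 kN.
ΣF_x = 0: C_x + 35 = 0 → C_x = -35.00 kN.

C_x = -35.00 kN, C_y = 15.63 kN, D_y = 39.37 kN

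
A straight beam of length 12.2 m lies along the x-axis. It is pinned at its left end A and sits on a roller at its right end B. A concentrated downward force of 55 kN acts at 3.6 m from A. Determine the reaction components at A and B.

A_x = 0, A_y = 38.77 kN, B_y = 16.23 kN

Moments about A: B_y·12.2 − 55·3.6 = 0 → B_y = 198/12.2 = 16.2295 ≈ 16.23 kN.
ΣF_y = 0: A_y + 16.2295 − 55 = 0 → A_y = 38.77 kN.
ΣF_x = 0: no horizontal applied forces, so A_x = 0.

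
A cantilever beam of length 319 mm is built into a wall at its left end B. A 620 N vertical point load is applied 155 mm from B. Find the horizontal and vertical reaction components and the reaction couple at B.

B_x = 0, B_y = 620.0 N, M_B = 96100 N·mm

ΣF_x = 0: B_x = 0.
ΣF_y = 0: B_y − 620 = 0 → B_y = 620.0 N.
ΣM about B: M_B − 620·155 = 0 → M_B = 96100 N·mm.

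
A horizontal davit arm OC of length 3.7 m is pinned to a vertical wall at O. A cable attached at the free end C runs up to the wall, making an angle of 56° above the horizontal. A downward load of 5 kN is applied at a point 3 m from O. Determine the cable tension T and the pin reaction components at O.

ΣM about O: T·sin56°·3.7 − 5·3 = 0 → T = 15/(3.7·0.829038) = 4.89007 ≈ 4.890 kN.
ΣF_x = 0: O_x − T·cos56° = 0 → O_x = 4.89007 × 0.559193 = 2.734 kN.
ΣF_y = 0: O_y + T·sin56° − 5 = 0 → O_y = 5 − 4.89007 × 0.829038 = 0.9459 kN.

T = 4.890 kN, O_x = 2.734 kN, O_y = 0.9459 kN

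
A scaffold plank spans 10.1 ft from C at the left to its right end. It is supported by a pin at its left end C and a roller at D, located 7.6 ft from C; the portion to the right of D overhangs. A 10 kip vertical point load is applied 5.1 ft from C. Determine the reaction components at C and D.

Moments about C: D_y·7.6 − 10·5.1 = 0 → D_y = 51/7.6 = 6.71053 ≈ 6.711 kip.
ΣF_y = 0: C_y + 6.71053 − 10 = 0 → C_y = 3.289 kip.
ΣF_x = 0: no horizontal applied forces, so C_x = 0.

C_x = 0, C_y = 3.289 kip, D_y = 6.711 kip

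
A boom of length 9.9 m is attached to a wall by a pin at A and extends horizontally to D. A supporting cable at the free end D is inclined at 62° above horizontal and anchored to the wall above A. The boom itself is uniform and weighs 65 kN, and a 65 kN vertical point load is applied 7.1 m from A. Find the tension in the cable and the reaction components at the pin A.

ΣM about A: T·sin62°·9.9 − 65·4.95 − 65·7.1 = 0 → T = 783.25/(9.9·0.882948) = 89.6046 ≈ 89.60 kN.
ΣF_x = 0: A_x − T·cos62° = 0 → A_x = 89.6046 × 0.469472 = 42.07 kN.
ΣF_y = 0: A_y + T·sin62° − 65 − 65 = 0 → A_y = 130 − 89.6046 × 0.882948 = 50.88 kN.

T = 89.60 kN, A_x = 42.07 kN, A_y = 50.88 kN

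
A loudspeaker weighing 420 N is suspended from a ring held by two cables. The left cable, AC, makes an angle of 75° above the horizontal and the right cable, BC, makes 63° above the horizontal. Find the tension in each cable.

T_AC = 285.0 N, T_BC = 162.5 N

ΣF_x = 0: −T_AC·cos75° + T_BC·cos63° = 0 → T_BC = 0.570098·T_AC.
ΣF_y = 0: T_AC·sin75° + T_BC·sin63° = 420.
Substitute: T_AC·(0.965926 + 0.570098·0.891007) = 420 → T_AC = 284.961 ≈ 285.0 N.
Then T_BC = 0.570098 × 284.961 = 162.5 N.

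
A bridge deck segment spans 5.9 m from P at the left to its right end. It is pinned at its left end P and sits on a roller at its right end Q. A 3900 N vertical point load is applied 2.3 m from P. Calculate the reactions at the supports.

Taking moments about P: Q_y·5.9 − 3900·2.3 = 0 → Q_y = 8970/5.9 = 1520.34 ≈ 1520 N.
ΣF_y = 0: P_y + 1520.34 − 3900 = 0 → P_y = 2380 N.
ΣF_x = 0: no horizontal applied forces, so P_x = 0.

P_x = 0, P_y = 2380 N, Q_y = 1520 N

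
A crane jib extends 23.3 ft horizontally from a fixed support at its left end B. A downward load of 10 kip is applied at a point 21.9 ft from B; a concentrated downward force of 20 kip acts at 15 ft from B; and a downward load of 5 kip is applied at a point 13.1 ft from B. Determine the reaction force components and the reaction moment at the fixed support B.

ΣF_x = 0: B_x = 0.
ΣF_y = 0: B_y − 10 − 20 − 5 = 0 → B_y = 35.00 kip.
ΣM about B: M_B − 10·21.9 − 20·15 − 5·13.1 = 0 → M_B = 584.5 kip·ft.

B_x = 0, B_y = 35.00 kip, M_B = 584.5 kip·ft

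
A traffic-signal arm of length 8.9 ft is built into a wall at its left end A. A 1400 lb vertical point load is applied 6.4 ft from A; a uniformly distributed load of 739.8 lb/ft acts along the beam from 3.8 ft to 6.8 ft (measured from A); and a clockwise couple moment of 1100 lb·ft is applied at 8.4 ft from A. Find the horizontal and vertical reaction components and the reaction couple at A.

Resultant of the distributed load: 739.8 × 3 = 2219.4 lb at 5.3 ft from A.
ΣF_x = 0: A_x = 0.
ΣF_y = 0: A_y − 1400 − 739.8·3 = 0 → A_y = 3619 lb.
ΣM about A: M_A − 1400·6.4 − (739.8·3)·5.3 − 1100 = 0 → M_A = 21820 lb·ft.

A_x = 0, A_y = 3619 lb, M_A = 21820 lb·ft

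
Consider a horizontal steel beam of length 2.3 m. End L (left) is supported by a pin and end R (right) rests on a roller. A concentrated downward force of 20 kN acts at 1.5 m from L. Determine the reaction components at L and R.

ΣM about L: R_y·2.3 − 20·1.5 = 0 → R_y = 30/2.3 = 13.0435 ≈ 13.04 kN.
ΣF_y = 0: L_y + 13.0435 − 20 = 0 → L_y = 6.957 kN.
ΣF_x = 0: no horizontal applied forces, so L_x = 0.

L_x = 0, L_y = 6.957 kN, R_y = 13.04 kN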